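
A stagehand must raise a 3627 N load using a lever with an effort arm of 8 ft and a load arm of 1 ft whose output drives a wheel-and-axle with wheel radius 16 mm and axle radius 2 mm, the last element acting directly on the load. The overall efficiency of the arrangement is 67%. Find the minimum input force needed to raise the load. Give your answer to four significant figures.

Lever MA = effort arm / load arm = 8/1 = 8.
Wheel-and-axle MA = R/r = 16/2 = 8.
Combined ideal MA = 8 × 8 = 64.
Actual MA = 64 × 0.67 = 42.88.
Effort = load / actual MA = 3627 / 42.88 = 84.585 N.

84.58 N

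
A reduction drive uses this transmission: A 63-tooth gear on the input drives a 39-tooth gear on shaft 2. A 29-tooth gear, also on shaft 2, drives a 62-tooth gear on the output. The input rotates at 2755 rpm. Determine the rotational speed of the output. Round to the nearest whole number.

gear mesh 39/63 = 0.61905 → 2755/0.61905 = 4450.4 rpm
gear mesh 62/29 = 2.1379 → 4450.4/2.1379 = 2081.6 rpm

2082 rpm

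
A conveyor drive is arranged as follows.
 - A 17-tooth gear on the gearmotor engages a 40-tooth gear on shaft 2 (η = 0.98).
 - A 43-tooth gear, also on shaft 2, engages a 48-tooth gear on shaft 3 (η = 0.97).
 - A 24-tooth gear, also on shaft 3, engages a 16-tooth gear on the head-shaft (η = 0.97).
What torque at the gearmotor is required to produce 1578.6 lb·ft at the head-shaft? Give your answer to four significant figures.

977.7 lb·ft

Overall ratio R = 2.3529 × 1.1163 × 0.66667 = 1.751; overall efficiency η = 0.98 × 0.97 × 0.97 = 0.9221.
Input torque = output torque / (R × η) = 1578.6 / (1.751 × 0.9221) = 977.71 lb·ft.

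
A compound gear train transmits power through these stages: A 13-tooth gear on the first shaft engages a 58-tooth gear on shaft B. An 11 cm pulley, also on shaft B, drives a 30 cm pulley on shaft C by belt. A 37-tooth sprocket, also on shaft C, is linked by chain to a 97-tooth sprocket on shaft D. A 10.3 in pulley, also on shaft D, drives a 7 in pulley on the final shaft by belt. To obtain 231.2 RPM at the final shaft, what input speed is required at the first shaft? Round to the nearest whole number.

5012 RPM

Overall ratio R = 4.4615 × 2.7273 × 2.6216 × 0.67961 = 21.679.
Required input speed = output speed × R = 231.2 × 21.679 = 5012.2 RPM.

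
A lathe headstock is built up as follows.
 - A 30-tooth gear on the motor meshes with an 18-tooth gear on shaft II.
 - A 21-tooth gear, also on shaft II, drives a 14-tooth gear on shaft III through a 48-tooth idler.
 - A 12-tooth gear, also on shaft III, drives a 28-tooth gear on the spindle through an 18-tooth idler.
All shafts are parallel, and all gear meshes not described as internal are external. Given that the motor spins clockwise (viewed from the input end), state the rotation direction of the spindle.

anticlockwise

the motor → shaft II: external mesh, 1 reversal → CCW.
shaft II → shaft III: driver → idler → driven is 2 external meshes, 2 reversals → CCW.
shaft III → the spindle: driver → idler → driven is 2 external meshes, 2 reversals → CCW.
5 reversals in total — an odd number — so the spindle turns opposite to the motor.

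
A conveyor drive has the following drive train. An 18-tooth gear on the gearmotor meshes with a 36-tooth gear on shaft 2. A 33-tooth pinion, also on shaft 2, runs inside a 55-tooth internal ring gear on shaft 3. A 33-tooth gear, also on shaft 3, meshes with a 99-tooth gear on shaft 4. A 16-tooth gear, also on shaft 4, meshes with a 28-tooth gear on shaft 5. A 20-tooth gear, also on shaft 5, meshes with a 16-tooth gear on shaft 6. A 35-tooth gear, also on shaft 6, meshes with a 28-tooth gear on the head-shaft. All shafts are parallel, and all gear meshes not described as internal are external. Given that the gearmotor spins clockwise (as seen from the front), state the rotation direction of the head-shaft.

counterclockwise

the gearmotor → shaft 2: external mesh, 1 reversal → CCW.
shaft 2 → shaft 3: internal mesh, same direction → CCW.
shaft 3 → shaft 4: external mesh, 1 reversal → CW.
shaft 4 → shaft 5: external mesh, 1 reversal → CCW.
shaft 5 → shaft 6: external mesh, 1 reversal → CW.
shaft 6 → the head-shaft: external mesh, 1 reversal → CCW.
5 reversals in total — an odd number — so the head-shaft turns opposite to the gearmotor.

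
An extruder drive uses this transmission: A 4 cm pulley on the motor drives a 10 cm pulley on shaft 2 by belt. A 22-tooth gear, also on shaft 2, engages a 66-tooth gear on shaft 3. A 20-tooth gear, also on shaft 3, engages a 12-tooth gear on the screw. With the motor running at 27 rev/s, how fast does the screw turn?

6 rev/s

the motor → shaft 2 (belt, 10/4): 27 ÷ 2.5 = 10.8 rev/s
shaft 2 → shaft 3 (gear mesh, 66/22): 10.8 ÷ 3 = 3.6 rev/s
shaft 3 → the screw (gear mesh, 12/20): 3.6 ÷ 0.6 = 6 rev/s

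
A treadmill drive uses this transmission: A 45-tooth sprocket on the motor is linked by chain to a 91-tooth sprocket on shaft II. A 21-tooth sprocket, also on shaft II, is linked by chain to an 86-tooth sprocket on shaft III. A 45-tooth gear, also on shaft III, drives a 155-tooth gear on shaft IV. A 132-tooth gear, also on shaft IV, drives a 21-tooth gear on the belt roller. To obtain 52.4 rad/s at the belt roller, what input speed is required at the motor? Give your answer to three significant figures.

238 rad/s

Overall ratio R = 2.0222 × 4.0952 × 3.4444 × 0.15909 = 4.5381.
Required input speed = output speed × R = 52.4 × 4.5381 = 237.8 rad/s.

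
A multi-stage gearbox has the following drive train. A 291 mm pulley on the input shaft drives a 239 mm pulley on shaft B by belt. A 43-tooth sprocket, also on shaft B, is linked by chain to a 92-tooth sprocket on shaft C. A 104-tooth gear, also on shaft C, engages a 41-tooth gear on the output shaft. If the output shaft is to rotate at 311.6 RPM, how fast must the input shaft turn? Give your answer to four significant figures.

Overall ratio R = 0.82131 × 2.1395 × 0.39423 = 0.69275.
Required input speed = output speed × R = 311.6 × 0.69275 = 215.86 RPM.

215.9 RPM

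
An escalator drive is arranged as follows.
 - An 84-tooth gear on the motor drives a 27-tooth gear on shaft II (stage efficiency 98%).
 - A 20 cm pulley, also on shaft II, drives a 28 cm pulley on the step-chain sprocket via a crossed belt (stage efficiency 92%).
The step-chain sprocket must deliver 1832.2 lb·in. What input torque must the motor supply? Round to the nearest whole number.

4516 lb·in

Overall ratio R = 0.32143 × 1.4 = 0.45; overall efficiency η = 0.98 × 0.92 = 0.9016.
Input torque = output torque / (R × η) = 1832.2 / (0.45 × 0.9016) = 4515.9 lb·in.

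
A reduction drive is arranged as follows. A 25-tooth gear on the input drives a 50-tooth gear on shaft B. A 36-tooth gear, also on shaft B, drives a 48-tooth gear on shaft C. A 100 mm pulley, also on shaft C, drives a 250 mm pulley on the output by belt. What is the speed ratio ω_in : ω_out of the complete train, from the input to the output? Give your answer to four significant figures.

6.667

Each stage contributes driven/driver: gear mesh 50/25 = 2, gear mesh 48/36 = 1.3333, belt 250/100 = 2.5.
Overall: 2 × 1.3333 × 2.5 = 6.6667.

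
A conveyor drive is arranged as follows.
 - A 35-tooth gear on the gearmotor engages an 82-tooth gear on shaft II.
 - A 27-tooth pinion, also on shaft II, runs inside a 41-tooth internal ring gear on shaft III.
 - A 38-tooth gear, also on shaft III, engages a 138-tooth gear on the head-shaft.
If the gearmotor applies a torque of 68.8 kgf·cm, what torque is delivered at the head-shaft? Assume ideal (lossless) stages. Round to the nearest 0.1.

888.9 kgf·cm

gear mesh 82/35 = 2.3429 → τ = 68.8·2.3429 = 161.19 kgf·cm
internal gear 41/27 = 1.5185 → τ = 161.19·1.5185 = 244.77 kgf·cm
gear mesh 138/38 = 3.6316 → τ = 244.77·3.6316 = 888.89 kgf·cm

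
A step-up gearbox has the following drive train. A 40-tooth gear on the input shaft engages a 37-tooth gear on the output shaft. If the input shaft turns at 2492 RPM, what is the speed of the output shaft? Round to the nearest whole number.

2694 RPM

the input shaft → the output shaft (gear mesh, 37/40): 2492 ÷ 0.925 = 2694.1 RPM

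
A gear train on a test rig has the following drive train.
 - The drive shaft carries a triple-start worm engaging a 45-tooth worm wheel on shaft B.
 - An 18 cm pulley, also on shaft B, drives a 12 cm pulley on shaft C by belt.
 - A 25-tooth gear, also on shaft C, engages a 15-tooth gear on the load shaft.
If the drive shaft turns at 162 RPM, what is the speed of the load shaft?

the drive shaft → shaft B (worm, 45/3): 162 ÷ 15 = 10.8 RPM
shaft B → shaft C (belt, 12/18): 10.8 ÷ 0.66667 = 16.2 RPM
shaft C → the load shaft (gear mesh, 15/25): 16.2 ÷ 0.6 = 27 RPM

27 RPM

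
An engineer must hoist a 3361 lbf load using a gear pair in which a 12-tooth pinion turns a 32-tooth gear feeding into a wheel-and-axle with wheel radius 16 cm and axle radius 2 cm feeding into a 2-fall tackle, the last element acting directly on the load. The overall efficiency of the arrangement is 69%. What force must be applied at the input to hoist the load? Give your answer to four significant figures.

Gear pair MA = 32/12 = 2.6667.
Wheel-and-axle MA = R/r = 16/2 = 8.
Block-and-tackle MA = number of supporting rope parts = 2.
Combined ideal MA = 2.6667 × 8 × 2 = 42.667.
Actual MA = 42.667 × 0.69 = 29.44.
Effort = load / actual MA = 3361 / 29.44 = 114.16 lbf.

114.2 lbf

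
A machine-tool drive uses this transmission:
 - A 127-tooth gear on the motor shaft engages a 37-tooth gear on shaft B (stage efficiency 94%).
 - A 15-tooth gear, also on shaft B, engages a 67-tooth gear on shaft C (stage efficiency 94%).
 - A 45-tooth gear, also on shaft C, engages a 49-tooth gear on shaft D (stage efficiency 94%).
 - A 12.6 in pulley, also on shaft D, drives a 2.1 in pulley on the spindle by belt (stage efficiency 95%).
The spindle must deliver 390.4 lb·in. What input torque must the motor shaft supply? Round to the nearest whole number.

Overall ratio R = 0.29134 × 4.4667 × 1.0889 × 0.16667 = 0.23616; overall efficiency η = 0.94 × 0.94 × 0.94 × 0.95 = 0.7891.
Input torque = output torque / (R × η) = 390.4 / (0.23616 × 0.7891) = 2095 lb·in.

2095 lb·in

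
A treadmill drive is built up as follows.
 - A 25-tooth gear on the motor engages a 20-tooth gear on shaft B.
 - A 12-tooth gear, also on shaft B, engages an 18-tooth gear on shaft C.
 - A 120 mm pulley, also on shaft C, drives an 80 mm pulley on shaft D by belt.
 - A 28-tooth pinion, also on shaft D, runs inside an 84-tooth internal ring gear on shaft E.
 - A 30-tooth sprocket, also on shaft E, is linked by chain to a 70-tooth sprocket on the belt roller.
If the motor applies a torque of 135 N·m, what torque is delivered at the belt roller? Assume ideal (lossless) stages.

756 N·m

After the gear mesh (20/25): 135 × 0.8 = 108 N·m
After the gear mesh (18/12): 108 × 1.5 = 162 N·m
After the belt (80/120): 162 × 0.66667 = 108 N·m
After the internal gear (84/28): 108 × 3 = 324 N·m
After the chain (70/30): 324 × 2.3333 = 756 N·m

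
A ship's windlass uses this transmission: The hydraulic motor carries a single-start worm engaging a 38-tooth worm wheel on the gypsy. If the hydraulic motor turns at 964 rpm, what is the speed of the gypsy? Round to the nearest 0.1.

25.4 rpm

the hydraulic motor → the gypsy (worm, 38/1): 964 ÷ 38 = 25.368 rpm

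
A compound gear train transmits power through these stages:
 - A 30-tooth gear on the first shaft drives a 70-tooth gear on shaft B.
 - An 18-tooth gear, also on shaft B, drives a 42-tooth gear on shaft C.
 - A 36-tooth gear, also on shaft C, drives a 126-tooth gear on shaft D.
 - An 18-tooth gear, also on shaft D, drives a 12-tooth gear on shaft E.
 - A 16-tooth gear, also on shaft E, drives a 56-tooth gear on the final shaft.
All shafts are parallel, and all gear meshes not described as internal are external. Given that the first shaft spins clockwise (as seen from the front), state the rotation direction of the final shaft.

the first shaft → shaft B: external mesh, 1 reversal → CCW.
shaft B → shaft C: external mesh, 1 reversal → CW.
shaft C → shaft D: external mesh, 1 reversal → CCW.
shaft D → shaft E: external mesh, 1 reversal → CW.
shaft E → the final shaft: external mesh, 1 reversal → CCW.
5 reversals in total — an odd number — so the final shaft turns opposite to the first shaft.

counterclockwise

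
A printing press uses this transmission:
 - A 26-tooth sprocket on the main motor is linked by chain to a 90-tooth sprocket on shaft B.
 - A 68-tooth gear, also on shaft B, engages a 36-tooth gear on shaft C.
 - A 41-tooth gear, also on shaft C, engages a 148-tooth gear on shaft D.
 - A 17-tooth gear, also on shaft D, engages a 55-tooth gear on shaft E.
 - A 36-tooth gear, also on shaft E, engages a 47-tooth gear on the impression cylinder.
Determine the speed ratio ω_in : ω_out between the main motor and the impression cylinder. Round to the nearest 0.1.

Each stage contributes driven/driver: chain 90/26 = 3.4615, gear mesh 36/68 = 0.52941, gear mesh 148/41 = 3.6098, gear mesh 55/17 = 3.2353, gear mesh 47/36 = 1.3056.
Overall: 3.4615 × 0.52941 × 3.6098 × 3.2353 × 1.3056 = 27.942.

27.9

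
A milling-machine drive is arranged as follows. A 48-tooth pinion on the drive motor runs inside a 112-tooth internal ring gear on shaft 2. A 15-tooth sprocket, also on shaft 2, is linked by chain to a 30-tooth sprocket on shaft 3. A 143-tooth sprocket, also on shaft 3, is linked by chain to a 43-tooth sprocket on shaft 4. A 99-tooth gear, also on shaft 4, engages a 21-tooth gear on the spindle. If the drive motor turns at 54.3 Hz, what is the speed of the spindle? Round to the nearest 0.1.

182.4 Hz

internal gear 112/48 = 2.3333 → 54.3/2.3333 = 23.271 Hz
chain 30/15 = 2 → 23.271/2 = 11.636 Hz
chain 43/143 = 0.3007 → 11.636/0.3007 = 38.696 Hz
gear mesh 21/99 = 0.21212 → 38.696/0.21212 = 182.42 Hz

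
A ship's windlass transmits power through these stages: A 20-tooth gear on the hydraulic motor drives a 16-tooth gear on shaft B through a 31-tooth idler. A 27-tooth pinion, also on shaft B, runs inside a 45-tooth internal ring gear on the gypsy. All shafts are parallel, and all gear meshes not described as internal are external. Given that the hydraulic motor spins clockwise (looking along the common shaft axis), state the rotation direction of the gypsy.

clockwise

the hydraulic motor → shaft B: driver → idler → driven is 2 external meshes, 2 reversals → CW.
shaft B → the gypsy: internal mesh, same direction → CW.
2 reversals in total — an even number — so the gypsy turns the same way as the hydraulic motor.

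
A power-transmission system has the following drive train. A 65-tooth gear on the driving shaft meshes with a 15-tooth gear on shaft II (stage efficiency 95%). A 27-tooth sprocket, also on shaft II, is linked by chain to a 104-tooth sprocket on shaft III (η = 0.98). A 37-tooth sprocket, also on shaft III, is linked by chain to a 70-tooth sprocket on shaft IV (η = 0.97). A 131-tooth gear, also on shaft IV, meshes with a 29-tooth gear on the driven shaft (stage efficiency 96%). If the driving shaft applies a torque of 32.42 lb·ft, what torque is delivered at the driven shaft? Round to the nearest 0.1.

10.5 lb·ft

Gear mesh: ratio = 15/65 = 0.23077; torque at shaft II = 32.42 × 0.23077 × 0.95 = 7.1075 lb·ft.
Chain: ratio = 104/27 = 3.8519; torque at shaft III = 7.1075 × 3.8519 × 0.98 = 26.829 lb·ft.
Chain: ratio = 70/37 = 1.8919; torque at shaft IV = 26.829 × 1.8919 × 0.97 = 49.235 lb·ft.
Gear mesh: ratio = 29/131 = 0.22137; torque at the driven shaft = 49.235 × 0.22137 × 0.96 = 10.463 lb·ft.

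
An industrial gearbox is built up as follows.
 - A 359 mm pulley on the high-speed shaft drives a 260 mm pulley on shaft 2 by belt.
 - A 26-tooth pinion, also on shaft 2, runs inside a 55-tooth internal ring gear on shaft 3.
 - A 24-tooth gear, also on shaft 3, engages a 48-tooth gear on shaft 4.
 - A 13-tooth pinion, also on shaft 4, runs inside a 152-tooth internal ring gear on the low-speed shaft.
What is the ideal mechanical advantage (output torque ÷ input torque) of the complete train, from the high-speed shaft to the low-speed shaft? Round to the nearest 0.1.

Each stage contributes driven/driver: belt 260/359 = 0.72423, internal gear 55/26 = 2.1154, gear mesh 48/24 = 2, internal gear 152/13 = 11.692.
Overall: 0.72423 × 2.1154 × 2 × 11.692 = 35.826.

35.8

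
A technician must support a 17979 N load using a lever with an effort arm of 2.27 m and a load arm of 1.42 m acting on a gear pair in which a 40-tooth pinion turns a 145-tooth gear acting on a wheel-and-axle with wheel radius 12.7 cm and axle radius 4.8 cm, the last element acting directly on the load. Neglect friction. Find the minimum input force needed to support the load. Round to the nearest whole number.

1173 N

Lever MA = effort arm / load arm = 2.27/1.42 = 1.5986.
Gear pair MA = 145/40 = 3.625.
Wheel-and-axle MA = R/r = 12.7/4.8 = 2.6458.
Combined ideal MA = 1.5986 × 3.625 × 2.6458 = 15.332.
Effort = load / MA = 17979 / 15.332 = 1172.6 N.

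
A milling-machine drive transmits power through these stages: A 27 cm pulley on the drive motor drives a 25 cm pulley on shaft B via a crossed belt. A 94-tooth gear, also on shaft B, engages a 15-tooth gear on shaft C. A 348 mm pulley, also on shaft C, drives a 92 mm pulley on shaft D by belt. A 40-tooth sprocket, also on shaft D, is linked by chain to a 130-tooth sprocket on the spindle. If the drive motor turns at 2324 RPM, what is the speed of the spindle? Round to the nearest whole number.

belt 25/27 = 0.92593 → 2324/0.92593 = 2509.9 RPM
gear mesh 15/94 = 0.15957 → 2509.9/0.15957 = 15729 RPM
belt 92/348 = 0.26437 → 15729/0.26437 = 59496 RPM
chain 130/40 = 3.25 → 59496/3.25 = 18306 RPM

18306 RPM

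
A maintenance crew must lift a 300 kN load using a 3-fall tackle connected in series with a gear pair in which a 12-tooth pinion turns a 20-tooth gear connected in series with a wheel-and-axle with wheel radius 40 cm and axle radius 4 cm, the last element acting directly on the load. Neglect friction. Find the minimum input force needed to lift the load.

Block-and-tackle MA = number of supporting rope parts = 3.
Gear pair MA = 20/12 = 1.6667.
Wheel-and-axle MA = R/r = 40/4 = 10.
Combined ideal MA = 3 × 1.6667 × 10 = 50.
Effort = load / MA = 300 / 50 = 6 kN.

6 kN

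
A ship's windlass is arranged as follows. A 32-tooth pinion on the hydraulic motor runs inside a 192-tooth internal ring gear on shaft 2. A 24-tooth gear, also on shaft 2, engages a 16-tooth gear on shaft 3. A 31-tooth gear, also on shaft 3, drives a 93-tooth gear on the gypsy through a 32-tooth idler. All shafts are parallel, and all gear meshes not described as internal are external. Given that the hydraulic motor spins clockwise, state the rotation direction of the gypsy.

counterclockwise

the hydraulic motor → shaft 2: internal mesh, same direction → CW.
shaft 2 → shaft 3: external mesh, 1 reversal → CCW.
shaft 3 → the gypsy: driver → idler → driven is 2 external meshes, 2 reversals → CCW.
3 reversals in total — an odd number — so the gypsy turns opposite to the hydraulic motor.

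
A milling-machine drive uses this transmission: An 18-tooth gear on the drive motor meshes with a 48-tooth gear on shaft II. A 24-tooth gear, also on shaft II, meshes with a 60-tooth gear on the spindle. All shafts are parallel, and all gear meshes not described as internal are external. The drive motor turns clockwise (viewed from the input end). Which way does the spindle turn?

the drive motor → shaft II: external mesh, 1 reversal → CCW.
shaft II → the spindle: external mesh, 1 reversal → CW.
2 reversals in total — an even number — so the spindle turns the same way as the drive motor.

clockwise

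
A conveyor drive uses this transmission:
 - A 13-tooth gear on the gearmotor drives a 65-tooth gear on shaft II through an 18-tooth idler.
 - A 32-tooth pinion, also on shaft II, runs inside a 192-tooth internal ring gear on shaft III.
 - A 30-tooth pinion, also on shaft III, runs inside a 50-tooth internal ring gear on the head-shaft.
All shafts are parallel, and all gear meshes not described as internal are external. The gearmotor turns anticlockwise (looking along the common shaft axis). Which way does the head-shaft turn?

the gearmotor → shaft II: driver → idler → driven is 2 external meshes, 2 reversals → CCW.
shaft II → shaft III: internal mesh, same direction → CCW.
shaft III → the head-shaft: internal mesh, same direction → CCW.
2 reversals in total — an even number — so the head-shaft turns the same way as the gearmotor.

anticlockwise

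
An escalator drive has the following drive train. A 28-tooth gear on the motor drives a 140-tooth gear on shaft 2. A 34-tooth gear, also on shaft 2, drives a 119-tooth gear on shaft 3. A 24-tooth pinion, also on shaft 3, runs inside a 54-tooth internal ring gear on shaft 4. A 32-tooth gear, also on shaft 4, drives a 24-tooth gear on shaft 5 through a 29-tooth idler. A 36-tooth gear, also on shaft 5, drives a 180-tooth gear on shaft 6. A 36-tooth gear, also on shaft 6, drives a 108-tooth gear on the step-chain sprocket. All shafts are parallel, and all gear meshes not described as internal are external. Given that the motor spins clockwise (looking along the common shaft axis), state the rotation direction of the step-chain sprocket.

clockwise

the motor → shaft 2: external mesh, 1 reversal → CCW.
shaft 2 → shaft 3: external mesh, 1 reversal → CW.
shaft 3 → shaft 4: internal mesh, same direction → CW.
shaft 4 → shaft 5: driver → idler → driven is 2 external meshes, 2 reversals → CW.
shaft 5 → shaft 6: external mesh, 1 reversal → CCW.
shaft 6 → the step-chain sprocket: external mesh, 1 reversal → CW.
6 reversals in total — an even number — so the step-chain sprocket turns the same way as the motor.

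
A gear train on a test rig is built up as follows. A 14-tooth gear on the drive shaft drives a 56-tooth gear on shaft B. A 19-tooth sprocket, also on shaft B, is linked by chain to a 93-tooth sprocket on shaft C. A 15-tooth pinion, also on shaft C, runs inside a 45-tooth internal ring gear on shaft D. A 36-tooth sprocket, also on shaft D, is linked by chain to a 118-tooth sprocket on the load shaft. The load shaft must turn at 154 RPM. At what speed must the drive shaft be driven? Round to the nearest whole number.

29649 RPM

Overall ratio R = 4 × 4.8947 × 3 × 3.2778 = 192.53.
Required input speed = output speed × R = 154 × 192.53 = 29649 RPM.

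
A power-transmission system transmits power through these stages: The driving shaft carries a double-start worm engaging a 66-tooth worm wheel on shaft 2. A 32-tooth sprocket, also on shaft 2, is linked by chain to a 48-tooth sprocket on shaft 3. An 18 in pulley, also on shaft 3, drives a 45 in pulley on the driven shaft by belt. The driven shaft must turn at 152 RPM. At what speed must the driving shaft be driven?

18810 RPM

Overall ratio R = 33 × 1.5 × 2.5 = 123.75.
Required input speed = output speed × R = 152 × 123.75 = 18810 RPM.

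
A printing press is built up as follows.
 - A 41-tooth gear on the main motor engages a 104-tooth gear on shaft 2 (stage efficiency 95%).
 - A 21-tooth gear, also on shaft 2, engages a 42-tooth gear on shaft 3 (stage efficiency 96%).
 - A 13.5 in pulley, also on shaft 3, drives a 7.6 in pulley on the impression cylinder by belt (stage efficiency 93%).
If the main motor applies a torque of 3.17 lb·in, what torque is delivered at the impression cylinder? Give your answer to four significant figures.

After the gear mesh (104/41): 3.17 × 2.5366 × 0.95 = 7.6389 lb·in
After the gear mesh (42/21): 7.6389 × 2 × 0.96 = 14.667 lb·in
After the belt (7.6/13.5): 14.667 × 0.56296 × 0.93 = 7.6789 lb·in

7.679 lb·in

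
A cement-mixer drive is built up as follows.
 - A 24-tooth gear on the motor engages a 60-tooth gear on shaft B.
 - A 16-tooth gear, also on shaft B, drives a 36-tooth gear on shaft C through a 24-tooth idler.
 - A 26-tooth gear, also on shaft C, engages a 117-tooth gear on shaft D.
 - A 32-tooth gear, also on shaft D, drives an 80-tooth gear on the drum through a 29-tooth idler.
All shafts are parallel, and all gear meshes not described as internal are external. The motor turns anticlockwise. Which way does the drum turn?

the motor → shaft B: external mesh, 1 reversal → CW.
shaft B → shaft C: driver → idler → driven is 2 external meshes, 2 reversals → CW.
shaft C → shaft D: external mesh, 1 reversal → CCW.
shaft D → the drum: driver → idler → driven is 2 external meshes, 2 reversals → CCW.
6 reversals in total — an even number — so the drum turns the same way as the motor.

anticlockwise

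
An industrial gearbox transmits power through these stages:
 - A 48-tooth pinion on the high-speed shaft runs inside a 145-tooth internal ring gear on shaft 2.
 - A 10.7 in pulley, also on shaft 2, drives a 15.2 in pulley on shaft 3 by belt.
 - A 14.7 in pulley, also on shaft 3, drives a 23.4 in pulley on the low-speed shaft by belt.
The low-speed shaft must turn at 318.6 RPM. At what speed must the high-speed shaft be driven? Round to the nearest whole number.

2176 RPM

Overall ratio R = 3.0208 × 1.4206 × 1.5918 = 6.831.
Required input speed = output speed × R = 318.6 × 6.831 = 2176.4 RPM.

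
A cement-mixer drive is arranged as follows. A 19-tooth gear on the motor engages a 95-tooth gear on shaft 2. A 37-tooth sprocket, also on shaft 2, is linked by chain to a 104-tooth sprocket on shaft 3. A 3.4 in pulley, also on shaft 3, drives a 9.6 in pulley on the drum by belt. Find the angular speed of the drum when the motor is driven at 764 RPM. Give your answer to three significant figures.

19.3 RPM

the motor → shaft 2 (gear mesh, 95/19): 764 ÷ 5 = 152.8 RPM
shaft 2 → shaft 3 (chain, 104/37): 152.8 ÷ 2.8108 = 54.362 RPM
shaft 3 → the drum (belt, 9.6/3.4): 54.362 ÷ 2.8235 = 19.253 RPM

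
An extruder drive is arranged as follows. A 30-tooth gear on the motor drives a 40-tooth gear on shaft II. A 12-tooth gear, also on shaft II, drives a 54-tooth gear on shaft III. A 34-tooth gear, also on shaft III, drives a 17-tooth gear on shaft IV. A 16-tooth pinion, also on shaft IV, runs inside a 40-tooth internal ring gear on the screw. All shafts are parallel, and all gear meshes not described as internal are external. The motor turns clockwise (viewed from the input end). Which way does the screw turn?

the motor → shaft II: external mesh, 1 reversal → CCW.
shaft II → shaft III: external mesh, 1 reversal → CW.
shaft III → shaft IV: external mesh, 1 reversal → CCW.
shaft IV → the screw: internal mesh, same direction → CCW.
3 reversals in total — an odd number — so the screw turns opposite to the motor.

counterclockwise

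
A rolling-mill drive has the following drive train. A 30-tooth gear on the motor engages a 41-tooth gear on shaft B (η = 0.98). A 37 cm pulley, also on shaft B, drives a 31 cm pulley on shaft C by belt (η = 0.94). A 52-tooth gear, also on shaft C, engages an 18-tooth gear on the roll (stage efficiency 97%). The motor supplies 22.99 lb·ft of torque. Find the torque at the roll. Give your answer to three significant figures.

After the gear mesh (41/30): 22.99 × 1.3667 × 0.98 = 30.791 lb·ft
After the belt (31/37): 30.791 × 0.83784 × 0.94 = 24.25 lb·ft
After the gear mesh (18/52): 24.25 × 0.34615 × 0.97 = 8.1425 lb·ft

8.14 lb·ft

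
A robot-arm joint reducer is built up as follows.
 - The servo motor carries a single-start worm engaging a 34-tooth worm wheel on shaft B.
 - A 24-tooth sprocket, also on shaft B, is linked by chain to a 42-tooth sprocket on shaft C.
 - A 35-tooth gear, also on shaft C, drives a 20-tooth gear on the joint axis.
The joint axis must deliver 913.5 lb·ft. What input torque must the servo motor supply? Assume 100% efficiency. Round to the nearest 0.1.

Overall ratio R = 34 × 1.75 × 0.57143 = 34.
Input torque = output torque / R = 913.5 / 34 = 26.868 lb·ft.

26.9 lb·ft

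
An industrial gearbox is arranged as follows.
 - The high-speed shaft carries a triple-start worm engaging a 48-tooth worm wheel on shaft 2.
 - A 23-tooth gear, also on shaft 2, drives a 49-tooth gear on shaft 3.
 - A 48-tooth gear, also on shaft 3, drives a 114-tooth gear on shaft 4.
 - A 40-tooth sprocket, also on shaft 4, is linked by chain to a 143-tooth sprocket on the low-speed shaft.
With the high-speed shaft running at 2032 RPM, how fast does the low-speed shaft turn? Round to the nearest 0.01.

worm 48/3 = 16 → 2032/16 = 127 RPM
gear mesh 49/23 = 2.1304 → 127/2.1304 = 59.612 RPM
gear mesh 114/48 = 2.375 → 59.612/2.375 = 25.1 RPM
chain 143/40 = 3.575 → 25.1/3.575 = 7.0209 RPM

7.02 RPM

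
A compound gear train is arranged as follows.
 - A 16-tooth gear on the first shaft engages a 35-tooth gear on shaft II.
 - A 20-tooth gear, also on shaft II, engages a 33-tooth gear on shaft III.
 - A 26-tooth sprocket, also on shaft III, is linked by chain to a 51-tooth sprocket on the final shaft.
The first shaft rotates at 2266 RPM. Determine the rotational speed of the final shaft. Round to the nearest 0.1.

the first shaft → shaft II (gear mesh, 35/16): 2266 ÷ 2.1875 = 1035.9 RPM
shaft II → shaft III (gear mesh, 33/20): 1035.9 ÷ 1.65 = 627.81 RPM
shaft III → the final shaft (chain, 51/26): 627.81 ÷ 1.9615 = 320.06 RPM

320.1 RPM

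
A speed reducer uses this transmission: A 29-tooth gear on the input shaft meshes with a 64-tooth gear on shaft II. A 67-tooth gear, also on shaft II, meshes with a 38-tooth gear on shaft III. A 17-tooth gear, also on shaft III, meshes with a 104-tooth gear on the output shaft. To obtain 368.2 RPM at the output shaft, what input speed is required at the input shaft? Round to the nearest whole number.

Overall ratio R = 2.2069 × 0.56716 × 6.1176 = 7.6573.
Required input speed = output speed × R = 368.2 × 7.6573 = 2819.4 RPM.

2819 RPM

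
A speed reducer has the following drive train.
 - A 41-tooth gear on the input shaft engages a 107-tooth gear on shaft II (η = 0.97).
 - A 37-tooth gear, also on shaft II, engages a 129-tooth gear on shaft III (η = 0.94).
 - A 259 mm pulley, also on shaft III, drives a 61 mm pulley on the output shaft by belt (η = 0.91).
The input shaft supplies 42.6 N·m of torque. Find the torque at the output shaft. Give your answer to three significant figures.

gear mesh 107/41 = 2.6098 → τ = 42.6·2.6098·0.97 = 107.84 N·m
gear mesh 129/37 = 3.4865 → τ = 107.84·3.4865·0.94 = 353.42 N·m
belt 61/259 = 0.23552 → τ = 353.42·0.23552·0.91 = 75.748 N·m

75.7 N·m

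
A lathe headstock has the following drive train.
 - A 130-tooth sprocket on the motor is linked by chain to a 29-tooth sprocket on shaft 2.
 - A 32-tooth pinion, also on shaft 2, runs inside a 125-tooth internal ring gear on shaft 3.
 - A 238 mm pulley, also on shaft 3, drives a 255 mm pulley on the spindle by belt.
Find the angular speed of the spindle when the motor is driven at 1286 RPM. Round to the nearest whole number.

the motor → shaft 2 (chain, 29/130): 1286 ÷ 0.22308 = 5764.8 RPM
shaft 2 → shaft 3 (internal gear, 125/32): 5764.8 ÷ 3.9062 = 1475.8 RPM
shaft 3 → the spindle (belt, 255/238): 1475.8 ÷ 1.0714 = 1377.4 RPM

1377 RPM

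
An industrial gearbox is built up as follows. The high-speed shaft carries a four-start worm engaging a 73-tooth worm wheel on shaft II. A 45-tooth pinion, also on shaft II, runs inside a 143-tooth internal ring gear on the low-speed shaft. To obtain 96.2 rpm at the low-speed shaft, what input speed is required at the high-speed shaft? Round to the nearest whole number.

Overall ratio R = 18.25 × 3.1778 = 57.994.
Required input speed = output speed × R = 96.2 × 57.994 = 5579.1 rpm.

5579 rpm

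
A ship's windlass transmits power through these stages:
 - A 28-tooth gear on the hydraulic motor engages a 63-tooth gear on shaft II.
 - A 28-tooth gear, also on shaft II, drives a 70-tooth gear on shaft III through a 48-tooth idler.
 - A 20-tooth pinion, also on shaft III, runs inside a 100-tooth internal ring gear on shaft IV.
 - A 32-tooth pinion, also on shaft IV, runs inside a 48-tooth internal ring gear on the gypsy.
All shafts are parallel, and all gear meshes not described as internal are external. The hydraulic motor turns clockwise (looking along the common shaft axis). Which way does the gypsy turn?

counterclockwise

the hydraulic motor → shaft II: external mesh, 1 reversal → CCW.
shaft II → shaft III: driver → idler → driven is 2 external meshes, 2 reversals → CCW.
shaft III → shaft IV: internal mesh, same direction → CCW.
shaft IV → the gypsy: internal mesh, same direction → CCW.
3 reversals in total — an odd number — so the gypsy turns opposite to the hydraulic motor.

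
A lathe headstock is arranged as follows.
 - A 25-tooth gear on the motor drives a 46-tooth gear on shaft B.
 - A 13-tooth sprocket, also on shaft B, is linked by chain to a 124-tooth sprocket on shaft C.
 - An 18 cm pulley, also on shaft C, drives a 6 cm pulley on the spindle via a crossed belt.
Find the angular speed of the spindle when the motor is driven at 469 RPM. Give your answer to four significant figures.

Gear mesh: ratio = 46/25 = 1.84, so shaft B turns at 469 / 1.84 = 254.89 RPM.
Chain: ratio = 124/13 = 9.5385, so shaft C turns at 254.89 / 9.5385 = 26.722 RPM.
Belt: ratio = 6/18 = 0.33333, so the spindle turns at 26.722 / 0.33333 = 80.167 RPM.

80.17 RPM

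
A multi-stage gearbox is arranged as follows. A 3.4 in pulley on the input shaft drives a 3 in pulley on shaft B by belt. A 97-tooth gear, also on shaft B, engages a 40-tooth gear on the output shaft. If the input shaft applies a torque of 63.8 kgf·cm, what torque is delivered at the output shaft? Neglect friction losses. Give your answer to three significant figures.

After the belt (3/3.4): 63.8 × 0.88235 = 56.294 kgf·cm
After the gear mesh (40/97): 56.294 × 0.41237 = 23.214 kgf·cm

23.2 kgf·cm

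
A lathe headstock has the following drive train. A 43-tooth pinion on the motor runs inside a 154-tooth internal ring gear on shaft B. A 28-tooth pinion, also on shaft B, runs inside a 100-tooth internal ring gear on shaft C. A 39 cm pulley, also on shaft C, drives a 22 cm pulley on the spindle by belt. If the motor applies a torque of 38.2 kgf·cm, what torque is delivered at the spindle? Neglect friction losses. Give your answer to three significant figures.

Internal gear: ratio = 154/43 = 3.5814; torque at shaft B = 38.2 × 3.5814 = 136.81 kgf·cm.
Internal gear: ratio = 100/28 = 3.5714; torque at shaft C = 136.81 × 3.5714 = 488.6 kgf·cm.
Belt: ratio = 22/39 = 0.5641; torque at the spindle = 488.6 × 0.5641 = 275.62 kgf·cm.

276 kgf·cm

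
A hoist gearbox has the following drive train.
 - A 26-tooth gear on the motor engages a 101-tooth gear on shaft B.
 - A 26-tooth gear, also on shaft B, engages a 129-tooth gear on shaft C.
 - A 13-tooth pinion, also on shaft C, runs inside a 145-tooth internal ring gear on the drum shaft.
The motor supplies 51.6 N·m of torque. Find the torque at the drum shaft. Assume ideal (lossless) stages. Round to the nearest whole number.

11093 N·m

After the gear mesh (101/26): 51.6 × 3.8846 = 200.45 N·m
After the gear mesh (129/26): 200.45 × 4.9615 = 994.52 N·m
After the internal gear (145/13): 994.52 × 11.154 = 11093 N·m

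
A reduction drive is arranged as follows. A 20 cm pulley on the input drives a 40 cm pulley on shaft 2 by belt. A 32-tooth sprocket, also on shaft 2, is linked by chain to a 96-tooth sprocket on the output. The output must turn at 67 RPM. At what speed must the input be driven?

Overall ratio R = 2 × 3 = 6.
Required input speed = output speed × R = 67 × 6 = 402 RPM.

402 RPM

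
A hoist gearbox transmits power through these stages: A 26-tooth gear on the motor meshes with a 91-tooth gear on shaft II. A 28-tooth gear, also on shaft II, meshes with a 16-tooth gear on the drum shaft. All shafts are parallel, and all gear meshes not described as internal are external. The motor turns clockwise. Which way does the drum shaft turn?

the motor → shaft II: external mesh, 1 reversal → CCW.
shaft II → the drum shaft: external mesh, 1 reversal → CW.
2 reversals in total — an even number — so the drum shaft turns the same way as the motor.

clockwise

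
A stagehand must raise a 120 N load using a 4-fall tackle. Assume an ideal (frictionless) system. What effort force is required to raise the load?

30 N

Block-and-tackle MA = number of supporting rope parts = 4.
Effort = load / MA = 120 / 4 = 30 N.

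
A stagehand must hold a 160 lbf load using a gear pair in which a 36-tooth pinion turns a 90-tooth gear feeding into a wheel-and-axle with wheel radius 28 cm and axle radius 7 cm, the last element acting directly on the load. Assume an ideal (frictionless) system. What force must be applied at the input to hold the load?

16 lbf

Gear pair MA = 90/36 = 2.5.
Wheel-and-axle MA = R/r = 28/7 = 4.
Combined ideal MA = 2.5 × 4 = 10.
Effort = load / MA = 160 / 10 = 16 lbf.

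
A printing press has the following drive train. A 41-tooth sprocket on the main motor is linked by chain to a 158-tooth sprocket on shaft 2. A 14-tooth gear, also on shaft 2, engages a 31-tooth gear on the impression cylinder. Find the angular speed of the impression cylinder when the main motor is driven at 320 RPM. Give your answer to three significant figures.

chain 158/41 = 3.8537 → 320/3.8537 = 83.038 RPM
gear mesh 31/14 = 2.2143 → 83.038/2.2143 = 37.501 RPM

37.5 RPM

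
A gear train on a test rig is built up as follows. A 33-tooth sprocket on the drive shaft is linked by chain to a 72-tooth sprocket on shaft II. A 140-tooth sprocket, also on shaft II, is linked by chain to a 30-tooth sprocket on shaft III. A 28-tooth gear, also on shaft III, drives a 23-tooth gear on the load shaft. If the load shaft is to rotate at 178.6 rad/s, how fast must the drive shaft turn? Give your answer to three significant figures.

Overall ratio R = 2.1818 × 0.21429 × 0.82143 = 0.38404.
Required input speed = output speed × R = 178.6 × 0.38404 = 68.59 rad/s.

68.6 rad/s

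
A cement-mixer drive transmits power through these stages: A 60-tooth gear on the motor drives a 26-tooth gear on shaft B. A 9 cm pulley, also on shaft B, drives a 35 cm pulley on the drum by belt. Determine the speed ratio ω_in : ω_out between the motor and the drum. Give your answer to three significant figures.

1.69

Each stage contributes driven/driver: gear mesh 26/60 = 0.43333, belt 35/9 = 3.8889.
Overall: 0.43333 × 3.8889 = 1.6852.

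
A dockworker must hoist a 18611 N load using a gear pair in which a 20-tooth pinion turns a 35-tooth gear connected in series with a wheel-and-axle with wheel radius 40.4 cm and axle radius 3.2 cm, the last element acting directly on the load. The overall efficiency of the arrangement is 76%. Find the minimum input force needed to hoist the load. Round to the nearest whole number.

Gear pair MA = 35/20 = 1.75.
Wheel-and-axle MA = R/r = 40.4/3.2 = 12.625.
Combined ideal MA = 1.75 × 12.625 = 22.094.
Actual MA = 22.094 × 0.76 = 16.791.
Effort = load / actual MA = 18611 / 16.791 = 1108.4 N.

1108 N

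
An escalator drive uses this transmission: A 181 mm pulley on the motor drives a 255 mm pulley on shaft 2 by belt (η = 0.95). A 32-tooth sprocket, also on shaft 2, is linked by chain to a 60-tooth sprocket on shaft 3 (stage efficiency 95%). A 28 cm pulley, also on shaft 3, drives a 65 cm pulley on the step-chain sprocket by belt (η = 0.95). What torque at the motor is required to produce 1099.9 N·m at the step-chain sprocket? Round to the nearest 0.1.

209.2 N·m

Overall ratio R = 1.4088 × 1.875 × 2.3214 = 6.1322; overall efficiency η = 0.95 × 0.95 × 0.95 = 0.8574.
Input torque = output torque / (R × η) = 1099.9 / (6.1322 × 0.8574) = 209.2 N·m.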